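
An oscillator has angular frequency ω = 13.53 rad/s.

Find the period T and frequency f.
T = 2π/ω = 2π/13.53 = 0.4644 s; f = ω/2π = 2.153 Hz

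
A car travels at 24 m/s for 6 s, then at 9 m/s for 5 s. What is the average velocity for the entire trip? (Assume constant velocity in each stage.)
d₁ = v₁t₁ = 24 × 6 = 144 m
d₂ = v₂t₂ = 9 × 5 = 45 m
d_total = 189 m, t_total = 11 s
v_avg = d_total/t_total = 189/11 = 17.18 m/s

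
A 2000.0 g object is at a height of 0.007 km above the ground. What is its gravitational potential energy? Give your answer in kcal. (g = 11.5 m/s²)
PE = mgh = 2 kg × 11.5 m/s² × 7 m = 161 J = 0.03848 kcal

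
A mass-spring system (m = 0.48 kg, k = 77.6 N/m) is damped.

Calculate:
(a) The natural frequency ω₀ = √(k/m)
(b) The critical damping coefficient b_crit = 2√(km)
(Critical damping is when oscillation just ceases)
ω₀ = √(k/m) = √(77.6/0.48) = 12.71 rad/s
b_crit = 2√(km) = 2√(77.6×0.48) = 12.21 kg/s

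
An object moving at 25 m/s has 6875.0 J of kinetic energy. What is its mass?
KE = ½mv² → m = 2KE/v² = 2×6875.0/25² = 22.0 kg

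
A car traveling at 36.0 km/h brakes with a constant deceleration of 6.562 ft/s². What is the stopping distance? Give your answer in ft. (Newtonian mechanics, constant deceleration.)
d = v₀² / (2a) (with unit conversion) = 82.02 ft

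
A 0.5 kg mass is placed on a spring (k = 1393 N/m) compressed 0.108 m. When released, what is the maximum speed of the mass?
½kx² = ½mv² → v = x√(k/m) = 0.108×√(1393/0.5) = 5.701 m/s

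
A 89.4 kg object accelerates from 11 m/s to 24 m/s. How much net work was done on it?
W_net = ΔKE = ½m(v₂² − v₁²) = ½×89.4×(24² − 11²) = 20338.5 J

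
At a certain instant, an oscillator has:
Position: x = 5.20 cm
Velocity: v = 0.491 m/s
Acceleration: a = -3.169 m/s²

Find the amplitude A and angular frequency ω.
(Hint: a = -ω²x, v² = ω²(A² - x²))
a = −ω²x → ω = √(|a|/x) = √(3.169/0.052) = 7.807 rad/s
v² = ω²(A² − x²) → A = √(x² + v²/ω²) = √(0.052² + 0.491²/7.807²) = 0.08161 m = 8.161 cm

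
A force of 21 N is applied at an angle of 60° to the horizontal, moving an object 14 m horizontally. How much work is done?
W = Fd cosθ = 21×14×cos(60°) = 147.0 J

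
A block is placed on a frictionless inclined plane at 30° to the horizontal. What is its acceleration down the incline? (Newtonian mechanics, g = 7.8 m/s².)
a = g sin(θ) = 7.8 × sin(30°) = 7.8 × 0.5 = 3.9 m/s²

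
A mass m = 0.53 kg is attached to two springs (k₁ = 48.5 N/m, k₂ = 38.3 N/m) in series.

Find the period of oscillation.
k_eq = k₁k₂/(k₁+k₂) = 21.4 N/m
T = 2π√(m/k_eq) = 2π√(0.53/21.4) = 0.9888 s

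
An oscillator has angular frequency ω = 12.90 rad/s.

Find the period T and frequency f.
T = 2π/ω = 2π/12.9 = 0.4871 s; f = ω/2π = 2.053 Hz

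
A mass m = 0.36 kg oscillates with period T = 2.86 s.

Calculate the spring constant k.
T = 2π√(m/k) → k = m(2π/T)² = 0.36×(2π/2.86)² = 1.738 N/m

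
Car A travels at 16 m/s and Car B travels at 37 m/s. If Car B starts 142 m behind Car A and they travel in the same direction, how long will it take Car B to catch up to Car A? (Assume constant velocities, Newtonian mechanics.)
Relative speed: v_rel = 37 - 16 = 21 m/s
Time to catch: t = d₀/v_rel = 142/21 = 6.76 s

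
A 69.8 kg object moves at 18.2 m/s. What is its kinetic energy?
KE = ½mv² = ½×69.8×18.2² = 11560.28 J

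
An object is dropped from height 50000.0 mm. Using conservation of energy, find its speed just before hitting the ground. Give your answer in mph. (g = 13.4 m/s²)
mgh = ½mv² → v = √(2gh) = √(2×13.4×50) = 36.61 m/s = 81.89 mph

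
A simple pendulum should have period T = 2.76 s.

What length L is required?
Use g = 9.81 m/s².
T = 2π√(L/g) → L = g(T/2π)² = 9.81×(2.76/2π)² = 1.893 m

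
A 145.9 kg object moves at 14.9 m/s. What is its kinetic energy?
KE = ½mv² = ½×145.9×14.9² = 16195.63 J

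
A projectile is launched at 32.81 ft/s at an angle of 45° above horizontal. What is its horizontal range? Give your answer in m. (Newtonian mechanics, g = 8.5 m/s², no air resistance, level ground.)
R = v₀² sin(2θ) / g (with unit conversion) = 11.77 m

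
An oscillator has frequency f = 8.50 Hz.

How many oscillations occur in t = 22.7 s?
n = f×t = 8.5×22.7 = 192.9 oscillations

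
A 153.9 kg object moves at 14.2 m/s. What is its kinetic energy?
KE = ½mv² = ½×153.9×14.2² = 15516.2 J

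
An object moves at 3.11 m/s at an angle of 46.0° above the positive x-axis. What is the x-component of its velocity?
vₓ = v cos(θ) = 3.11 × cos(46.0°) = 2.16 m/s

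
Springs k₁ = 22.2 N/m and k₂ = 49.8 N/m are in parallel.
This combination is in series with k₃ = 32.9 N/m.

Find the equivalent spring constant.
k₁₂ = k₁ + k₂ = 72 N/m (parallel)
1/k_eq = 1/k₁₂ + 1/k₃ → k_eq = 22.58 N/m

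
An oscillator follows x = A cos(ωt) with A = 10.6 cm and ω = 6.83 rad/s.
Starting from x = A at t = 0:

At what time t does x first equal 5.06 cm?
cos(ωt) = x/A = 5.06/10.6 = 0.4774
ωt = arccos(0.4774) = 1.073 rad
t = 1.073/6.83 = 0.1571 s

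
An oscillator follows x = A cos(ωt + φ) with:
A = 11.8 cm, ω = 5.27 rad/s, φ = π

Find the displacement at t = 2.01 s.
x = A cos(ωt + φ) = 11.8×cos(5.27×2.01 + π) = 4.626 cm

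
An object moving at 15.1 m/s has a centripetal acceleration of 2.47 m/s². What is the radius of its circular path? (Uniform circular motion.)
r = v²/a_c = 15.1²/2.47 = 92.31 m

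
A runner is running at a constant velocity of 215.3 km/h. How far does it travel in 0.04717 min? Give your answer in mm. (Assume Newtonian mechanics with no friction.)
d = vt (with unit conversion) = 169300.0 mm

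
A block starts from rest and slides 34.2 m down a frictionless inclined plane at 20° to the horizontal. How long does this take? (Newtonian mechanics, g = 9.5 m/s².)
a = g sin(θ) = 9.5 × sin(20°) = 3.25 m/s²
t = √(2d/a) = √(2 × 34.2 / 3.25) = 4.59 s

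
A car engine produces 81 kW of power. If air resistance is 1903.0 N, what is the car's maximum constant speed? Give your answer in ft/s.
P = Fv → v = P/F = 81000 W / 1903 N = 42.56 m/s = 139.6 ft/s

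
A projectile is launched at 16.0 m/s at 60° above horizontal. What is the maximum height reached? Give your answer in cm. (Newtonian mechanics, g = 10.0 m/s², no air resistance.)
H = v₀²sin²(θ)/(2g) (with unit conversion) = 960.0 cm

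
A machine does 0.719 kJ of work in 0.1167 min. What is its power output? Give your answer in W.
P = W/t = 719 J / 7.002 s = 102.7 W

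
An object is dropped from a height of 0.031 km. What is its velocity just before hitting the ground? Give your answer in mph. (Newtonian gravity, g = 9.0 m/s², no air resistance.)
v = √(2gh) (with unit conversion) = 52.84 mph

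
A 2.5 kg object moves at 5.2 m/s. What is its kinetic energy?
KE = ½mv² = ½×2.5×5.2² = 33.8 J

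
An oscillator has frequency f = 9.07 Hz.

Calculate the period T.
T = 1/f = 1/9.07 = 0.1103 s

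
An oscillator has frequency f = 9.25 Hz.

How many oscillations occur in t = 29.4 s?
n = f×t = 9.25×29.4 = 271.9 oscillations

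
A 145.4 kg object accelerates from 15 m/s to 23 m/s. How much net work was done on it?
W_net = ΔKE = ½m(v₂² − v₁²) = ½×145.4×(23² − 15²) = 22100.8 J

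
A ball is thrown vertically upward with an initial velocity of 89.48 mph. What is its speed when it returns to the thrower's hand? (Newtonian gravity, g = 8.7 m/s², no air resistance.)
By conservation of energy, the ball returns at the same speed = 89.48 mph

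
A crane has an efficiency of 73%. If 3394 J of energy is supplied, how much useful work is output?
W_out = η × W_in = 0.73 × 3394 = 2477.6 J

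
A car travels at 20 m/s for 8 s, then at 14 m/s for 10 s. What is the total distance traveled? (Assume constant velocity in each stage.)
d₁ = v₁t₁ = 20 × 8 = 160 m
d₂ = v₂t₂ = 14 × 10 = 140 m
d_total = 160 + 140 = 300 m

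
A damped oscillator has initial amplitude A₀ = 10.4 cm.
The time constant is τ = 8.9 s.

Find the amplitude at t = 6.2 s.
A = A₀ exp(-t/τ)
A = A₀ exp(−t/τ) = 10.4×exp(−6.2/8.9) = 5.182 cm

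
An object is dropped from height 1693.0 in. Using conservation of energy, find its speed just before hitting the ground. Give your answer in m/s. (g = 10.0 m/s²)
mgh = ½mv² → v = √(2gh) = √(2×10.0×43) = 29.33 m/s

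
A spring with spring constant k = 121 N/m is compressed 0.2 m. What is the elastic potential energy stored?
PE = ½kx² = ½×121×0.2² = 2.42 J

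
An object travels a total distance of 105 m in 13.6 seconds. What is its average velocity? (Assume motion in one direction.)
v_avg = Δd / Δt = 105 / 13.6 = 7.72 m/s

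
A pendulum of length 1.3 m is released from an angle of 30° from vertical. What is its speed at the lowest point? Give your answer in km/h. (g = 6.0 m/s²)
h = L(1 − cosθ) = 1.3×(1 − cos30°) = 0.1742 m
v = √(2gh) = √(2×6.0×0.1742) = 1.446 m/s = 5.204 km/h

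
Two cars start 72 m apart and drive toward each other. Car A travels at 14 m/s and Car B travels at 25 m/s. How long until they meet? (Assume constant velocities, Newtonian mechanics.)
Combined speed: v_combined = 14 + 25 = 39 m/s
Time to meet: t = d/39 = 72/39 = 1.85 s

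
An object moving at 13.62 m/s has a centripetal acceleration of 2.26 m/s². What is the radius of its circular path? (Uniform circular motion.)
r = v²/a_c = 13.62²/2.26 = 82.08 m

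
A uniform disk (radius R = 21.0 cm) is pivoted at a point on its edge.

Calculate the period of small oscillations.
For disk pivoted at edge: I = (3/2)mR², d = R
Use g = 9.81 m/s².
I/m = (3/2)R² = 0.06615 m²; d = R = 0.21 m
T = 2π√((3/2)R²/(gR)) = 2π√(3R/(2g)) = 1.126 s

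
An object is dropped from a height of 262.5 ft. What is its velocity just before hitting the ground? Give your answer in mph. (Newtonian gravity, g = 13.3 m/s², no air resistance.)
v = √(2gh) (with unit conversion) = 103.2 mph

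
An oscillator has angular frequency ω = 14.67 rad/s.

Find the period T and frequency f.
T = 2π/ω = 2π/14.67 = 0.4283 s; f = ω/2π = 2.335 Hz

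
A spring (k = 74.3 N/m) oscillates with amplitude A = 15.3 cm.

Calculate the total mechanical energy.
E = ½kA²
E = ½kA² = ½×74.3×(0.153)² = 0.8696 J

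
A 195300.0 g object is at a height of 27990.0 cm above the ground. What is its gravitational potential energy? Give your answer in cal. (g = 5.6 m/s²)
PE = mgh = 195.3 kg × 5.6 m/s² × 279.9 m = 3.061e+05 J = 73160.0 cal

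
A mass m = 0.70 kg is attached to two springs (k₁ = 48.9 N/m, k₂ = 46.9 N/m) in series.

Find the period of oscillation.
k_eq = k₁k₂/(k₁+k₂) = 23.94 N/m
T = 2π√(m/k_eq) = 2π√(0.7/23.94) = 1.074 s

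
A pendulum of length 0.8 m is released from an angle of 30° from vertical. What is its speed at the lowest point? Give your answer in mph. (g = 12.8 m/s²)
h = L(1 − cosθ) = 0.8×(1 − cos30°) = 0.1072 m
v = √(2gh) = √(2×12.8×0.1072) = 1.656 m/s = 3.705 mph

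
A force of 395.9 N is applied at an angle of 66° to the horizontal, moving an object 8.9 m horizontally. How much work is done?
W = Fd cosθ = 395.9×8.9×cos(66°) = 1433.1 J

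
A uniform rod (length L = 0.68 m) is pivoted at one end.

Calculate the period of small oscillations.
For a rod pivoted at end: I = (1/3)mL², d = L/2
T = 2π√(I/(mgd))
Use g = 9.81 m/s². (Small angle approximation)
I/m = (1/3)L² = 0.1541 m²; d = L/2 = 0.34 m
T = 2π√(I/(mgd)) = 2π√(0.1541/(9.81×0.34)) = 1.351 s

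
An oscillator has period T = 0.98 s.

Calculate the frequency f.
f = 1/T = 1/0.98 = 1.02 Hz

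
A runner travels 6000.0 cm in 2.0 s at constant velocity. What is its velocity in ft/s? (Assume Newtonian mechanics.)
v = d/t (with unit conversion) = 98.43 ft/s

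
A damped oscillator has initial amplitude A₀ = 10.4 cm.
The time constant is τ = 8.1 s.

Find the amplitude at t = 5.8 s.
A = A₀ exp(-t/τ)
A = A₀ exp(−t/τ) = 10.4×exp(−5.8/8.1) = 5.082 cm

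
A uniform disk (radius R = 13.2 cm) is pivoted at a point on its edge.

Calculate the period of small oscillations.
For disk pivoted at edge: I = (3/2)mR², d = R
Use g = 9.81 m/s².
I/m = (3/2)R² = 0.02614 m²; d = R = 0.132 m
T = 2π√((3/2)R²/(gR)) = 2π√(3R/(2g)) = 0.8926 s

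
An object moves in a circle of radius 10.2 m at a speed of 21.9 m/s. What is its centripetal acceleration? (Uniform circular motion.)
a_c = v²/r = 21.9²/10.2 = 479.61/10.2 = 47.02 m/s²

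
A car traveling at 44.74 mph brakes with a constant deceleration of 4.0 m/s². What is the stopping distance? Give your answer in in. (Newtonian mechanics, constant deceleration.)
d = v₀² / (2a) (with unit conversion) = 1969.0 in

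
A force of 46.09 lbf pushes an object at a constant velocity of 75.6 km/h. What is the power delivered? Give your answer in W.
P = Fv = 205 N × 21 m/s = 4305 W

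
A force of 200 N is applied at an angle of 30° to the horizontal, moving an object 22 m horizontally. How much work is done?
W = Fd cosθ = 200×22×cos(30°) = 3810.5 J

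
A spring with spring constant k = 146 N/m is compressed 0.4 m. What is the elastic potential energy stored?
PE = ½kx² = ½×146×0.4² = 11.68 J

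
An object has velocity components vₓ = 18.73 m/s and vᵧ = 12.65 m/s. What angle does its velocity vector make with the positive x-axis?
θ = arctan(vᵧ/vₓ) = arctan(12.65/18.73) = 34.03°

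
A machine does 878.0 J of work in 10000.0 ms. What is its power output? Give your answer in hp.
P = W/t = 878 J / 10 s = 87.8 W = 0.1177 hp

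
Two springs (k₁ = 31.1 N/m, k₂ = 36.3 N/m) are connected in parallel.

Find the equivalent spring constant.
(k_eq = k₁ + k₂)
k_eq = k₁ + k₂ = 31.1 + 36.3 = 67.4 N/m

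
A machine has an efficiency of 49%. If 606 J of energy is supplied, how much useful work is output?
W_out = η × W_in = 0.49 × 606 = 296.94 J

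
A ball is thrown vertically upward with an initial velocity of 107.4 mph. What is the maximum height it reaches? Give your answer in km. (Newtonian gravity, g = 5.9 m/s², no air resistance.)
h_max = v₀²/(2g) (with unit conversion) = 0.1954 km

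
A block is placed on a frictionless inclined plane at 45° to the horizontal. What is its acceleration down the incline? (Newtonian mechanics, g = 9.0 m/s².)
a = g sin(θ) = 9.0 × sin(45°) = 9.0 × 0.7071 = 6.36 m/s²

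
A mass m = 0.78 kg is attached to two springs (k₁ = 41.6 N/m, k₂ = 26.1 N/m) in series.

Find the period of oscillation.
k_eq = k₁k₂/(k₁+k₂) = 16.04 N/m
T = 2π√(m/k_eq) = 2π√(0.78/16.04) = 1.386 s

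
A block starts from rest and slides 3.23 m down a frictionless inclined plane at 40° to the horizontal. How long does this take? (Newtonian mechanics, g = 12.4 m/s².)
a = g sin(θ) = 12.4 × sin(40°) = 7.97 m/s²
t = √(2d/a) = √(2 × 3.23 / 7.97) = 0.9 s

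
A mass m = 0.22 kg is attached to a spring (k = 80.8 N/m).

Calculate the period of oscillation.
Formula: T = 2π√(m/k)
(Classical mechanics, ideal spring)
T = 2π√(m/k) = 2π√(0.22/80.8) = 0.3279 s; f = 1/T = 3.05 Hz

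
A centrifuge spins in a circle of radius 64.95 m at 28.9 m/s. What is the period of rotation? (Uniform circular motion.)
T = 2πr/v = 2π×64.95/28.9 = 14.12 s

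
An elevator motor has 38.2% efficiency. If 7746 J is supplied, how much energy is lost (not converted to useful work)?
W_out = η × W_in = 0.382×7746 = 2959.0 J
W_lost = W_in − W_out = 7746 − 2959.0 = 4787.0 J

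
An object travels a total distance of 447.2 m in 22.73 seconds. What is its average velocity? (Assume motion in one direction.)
v_avg = Δd / Δt = 447.2 / 22.73 = 19.67 m/s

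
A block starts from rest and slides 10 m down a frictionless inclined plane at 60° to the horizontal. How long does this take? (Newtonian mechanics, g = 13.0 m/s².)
a = g sin(θ) = 13.0 × sin(60°) = 11.26 m/s²
t = √(2d/a) = √(2 × 10 / 11.26) = 1.33 s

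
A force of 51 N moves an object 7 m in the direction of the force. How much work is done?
W = Fd = 51×7 = 357.0 J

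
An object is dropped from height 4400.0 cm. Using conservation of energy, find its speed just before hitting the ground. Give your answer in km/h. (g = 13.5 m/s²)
mgh = ½mv² → v = √(2gh) = √(2×13.5×44) = 34.47 m/s = 124.1 km/h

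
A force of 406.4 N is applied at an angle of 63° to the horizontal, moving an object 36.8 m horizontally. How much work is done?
W = Fd cosθ = 406.4×36.8×cos(63°) = 6789.7 J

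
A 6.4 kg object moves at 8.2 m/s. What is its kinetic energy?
KE = ½mv² = ½×6.4×8.2² = 215.168 J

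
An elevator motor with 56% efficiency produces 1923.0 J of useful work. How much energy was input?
W_in = W_out/η = 1923.0/0.56 = 3433.9 J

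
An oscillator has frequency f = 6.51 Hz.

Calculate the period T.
T = 1/f = 1/6.51 = 0.1536 s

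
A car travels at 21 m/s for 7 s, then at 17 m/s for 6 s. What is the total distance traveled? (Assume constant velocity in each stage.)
d₁ = v₁t₁ = 21 × 7 = 147 m
d₂ = v₂t₂ = 17 × 6 = 102 m
d_total = 147 + 102 = 249 m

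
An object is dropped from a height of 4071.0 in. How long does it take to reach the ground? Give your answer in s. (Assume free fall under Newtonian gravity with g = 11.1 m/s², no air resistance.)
t = √(2h/g) (with unit conversion) = 4.316 s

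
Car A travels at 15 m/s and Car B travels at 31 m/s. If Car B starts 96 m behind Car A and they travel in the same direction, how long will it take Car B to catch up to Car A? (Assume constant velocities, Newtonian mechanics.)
Relative speed: v_rel = 31 - 15 = 16 m/s
Time to catch: t = d₀/v_rel = 96/16 = 6.0 s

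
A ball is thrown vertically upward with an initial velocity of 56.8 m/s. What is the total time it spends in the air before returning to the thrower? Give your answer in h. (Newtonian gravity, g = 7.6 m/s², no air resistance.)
t_total = 2v₀/g (with unit conversion) = 0.004152 h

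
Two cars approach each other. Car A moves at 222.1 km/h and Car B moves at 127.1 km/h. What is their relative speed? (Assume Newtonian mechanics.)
v_rel = v_A + v_B = 222.1 + 127.1 = 349.2 km/h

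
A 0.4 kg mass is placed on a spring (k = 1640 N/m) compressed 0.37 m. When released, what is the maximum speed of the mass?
½kx² = ½mv² → v = x√(k/m) = 0.37×√(1640/0.4) = 23.69 m/s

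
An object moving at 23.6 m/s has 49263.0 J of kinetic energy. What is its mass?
KE = ½mv² → m = 2KE/v² = 2×49263.0/23.6² = 176.9 kg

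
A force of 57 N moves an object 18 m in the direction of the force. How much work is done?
W = Fd = 57×18 = 1026.0 J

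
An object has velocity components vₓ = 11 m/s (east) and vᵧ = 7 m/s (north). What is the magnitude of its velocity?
|v| = √(vₓ² + vᵧ²) = √(11² + 7²) = √(170) = 13.04 m/s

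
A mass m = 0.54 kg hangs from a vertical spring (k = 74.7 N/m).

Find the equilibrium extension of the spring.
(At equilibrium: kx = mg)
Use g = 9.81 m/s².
x_eq = mg/k = 0.54×9.81/74.7 = 0.07092 m = 7.092 cm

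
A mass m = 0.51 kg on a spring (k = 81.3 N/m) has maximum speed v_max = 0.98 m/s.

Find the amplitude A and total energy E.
½mv²_max = ½kA² → A = v_max√(m/k) = 0.98×√(0.51/81.3) = 0.07762 m = 7.762 cm
E = ½mv²_max = ½×0.51×0.98² = 0.2449 J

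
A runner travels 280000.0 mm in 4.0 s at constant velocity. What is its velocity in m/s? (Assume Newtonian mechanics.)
v = d/t (with unit conversion) = 70.0 m/s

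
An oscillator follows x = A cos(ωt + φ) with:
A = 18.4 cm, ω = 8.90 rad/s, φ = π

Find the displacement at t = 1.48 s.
x = A cos(ωt + φ) = 18.4×cos(8.9×1.48 + π) = -15.13 cm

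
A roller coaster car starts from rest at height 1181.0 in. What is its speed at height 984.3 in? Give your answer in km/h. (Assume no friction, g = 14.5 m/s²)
mgh₁ = ½mv₂² + mgh₂ → v₂ = √(2g(h₁−h₂)) = √(2×14.5×(30−25)) = 12.04 m/s = 43.33 km/h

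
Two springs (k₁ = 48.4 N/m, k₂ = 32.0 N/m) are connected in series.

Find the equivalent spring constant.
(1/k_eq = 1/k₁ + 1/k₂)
1/k_eq = 1/48.4 + 1/32.0 = 0.051911; k_eq = 19.26 N/m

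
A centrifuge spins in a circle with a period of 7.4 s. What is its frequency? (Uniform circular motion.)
f = 1/T = 1/7.4 = 0.1351 Hz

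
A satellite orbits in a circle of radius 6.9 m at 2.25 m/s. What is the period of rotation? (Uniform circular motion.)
T = 2πr/v = 2π×6.9/2.25 = 19.27 s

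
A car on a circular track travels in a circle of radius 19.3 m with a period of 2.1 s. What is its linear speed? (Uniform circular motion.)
v = 2πr/T = 2π×19.3/2.1 = 57.75 m/s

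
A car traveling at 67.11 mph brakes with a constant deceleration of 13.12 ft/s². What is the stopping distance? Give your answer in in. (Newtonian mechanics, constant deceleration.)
d = v₀² / (2a) (with unit conversion) = 4431.0 in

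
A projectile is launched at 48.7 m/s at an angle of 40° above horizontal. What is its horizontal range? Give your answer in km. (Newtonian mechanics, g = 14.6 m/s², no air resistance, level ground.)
R = v₀² sin(2θ) / g (with unit conversion) = 0.16 km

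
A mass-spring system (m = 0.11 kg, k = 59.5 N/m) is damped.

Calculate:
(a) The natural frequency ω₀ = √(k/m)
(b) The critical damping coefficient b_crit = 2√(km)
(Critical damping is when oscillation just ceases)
ω₀ = √(k/m) = √(59.5/0.11) = 23.26 rad/s
b_crit = 2√(km) = 2√(59.5×0.11) = 5.117 kg/s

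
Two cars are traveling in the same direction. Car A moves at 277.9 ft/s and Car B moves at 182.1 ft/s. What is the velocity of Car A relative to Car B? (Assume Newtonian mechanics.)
v_rel = v_A - v_B = 277.9 - 182.1 = 95.8 ft/s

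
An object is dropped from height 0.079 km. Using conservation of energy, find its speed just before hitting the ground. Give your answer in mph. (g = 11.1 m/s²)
mgh = ½mv² → v = √(2gh) = √(2×11.1×79) = 41.88 m/s = 93.68 mph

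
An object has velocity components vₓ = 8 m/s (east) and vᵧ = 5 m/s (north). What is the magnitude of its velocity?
|v| = √(vₓ² + vᵧ²) = √(8² + 5²) = √(89) = 9.43 m/s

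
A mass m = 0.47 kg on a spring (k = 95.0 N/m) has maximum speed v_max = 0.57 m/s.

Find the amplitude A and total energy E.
½mv²_max = ½kA² → A = v_max√(m/k) = 0.57×√(0.47/95.0) = 0.04009 m = 4.009 cm
E = ½mv²_max = ½×0.47×0.57² = 0.07635 J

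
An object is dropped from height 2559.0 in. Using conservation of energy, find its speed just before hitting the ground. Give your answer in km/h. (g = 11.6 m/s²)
mgh = ½mv² → v = √(2gh) = √(2×11.6×65) = 38.83 m/s = 139.8 km/h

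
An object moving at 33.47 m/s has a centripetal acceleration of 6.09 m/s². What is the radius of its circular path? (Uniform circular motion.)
r = v²/a_c = 33.47²/6.09 = 183.95 m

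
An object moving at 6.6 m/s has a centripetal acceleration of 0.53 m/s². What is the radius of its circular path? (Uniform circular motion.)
r = v²/a_c = 6.6²/0.53 = 82.19 m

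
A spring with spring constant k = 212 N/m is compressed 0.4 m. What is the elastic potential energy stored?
PE = ½kx² = ½×212×0.4² = 16.96 J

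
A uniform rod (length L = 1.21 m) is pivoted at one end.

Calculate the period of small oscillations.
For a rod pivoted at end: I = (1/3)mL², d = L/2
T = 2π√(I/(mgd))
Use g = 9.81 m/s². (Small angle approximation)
I/m = (1/3)L² = 0.488 m²; d = L/2 = 0.605 m
T = 2π√(I/(mgd)) = 2π√(0.488/(9.81×0.605)) = 1.802 s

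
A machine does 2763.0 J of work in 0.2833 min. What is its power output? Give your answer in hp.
P = W/t = 2763 J / 17 s = 162.5 W = 0.218 hp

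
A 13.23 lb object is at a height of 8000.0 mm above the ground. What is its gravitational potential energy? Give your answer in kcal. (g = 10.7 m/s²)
PE = mgh = 6.001 kg × 10.7 m/s² × 8 m = 513.7 J = 0.1228 kcal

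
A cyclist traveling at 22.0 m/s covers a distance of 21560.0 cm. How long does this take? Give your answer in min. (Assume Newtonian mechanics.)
t = d/v (with unit conversion) = 0.1633 min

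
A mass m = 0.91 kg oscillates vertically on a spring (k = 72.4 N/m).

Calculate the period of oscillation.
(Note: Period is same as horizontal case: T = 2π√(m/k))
T = 2π√(m/k) = 2π√(0.91/72.4) = 0.7044 s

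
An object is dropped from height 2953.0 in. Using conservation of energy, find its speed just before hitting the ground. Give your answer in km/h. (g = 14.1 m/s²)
mgh = ½mv² → v = √(2gh) = √(2×14.1×75.01) = 45.99 m/s = 165.6 km/h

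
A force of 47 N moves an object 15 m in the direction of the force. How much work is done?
W = Fd = 47×15 = 705.0 J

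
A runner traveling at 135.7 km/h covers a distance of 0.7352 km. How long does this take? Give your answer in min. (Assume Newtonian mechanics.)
t = d/v (with unit conversion) = 0.3251 min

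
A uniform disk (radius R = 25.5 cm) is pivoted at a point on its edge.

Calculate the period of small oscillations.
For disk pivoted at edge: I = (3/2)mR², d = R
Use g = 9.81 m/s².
I/m = (3/2)R² = 0.09754 m²; d = R = 0.255 m
T = 2π√((3/2)R²/(gR)) = 2π√(3R/(2g)) = 1.241 s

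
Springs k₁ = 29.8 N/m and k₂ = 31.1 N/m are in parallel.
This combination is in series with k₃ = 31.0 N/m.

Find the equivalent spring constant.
k₁₂ = k₁ + k₂ = 60.9 N/m (parallel)
1/k_eq = 1/k₁₂ + 1/k₃ → k_eq = 20.54 N/m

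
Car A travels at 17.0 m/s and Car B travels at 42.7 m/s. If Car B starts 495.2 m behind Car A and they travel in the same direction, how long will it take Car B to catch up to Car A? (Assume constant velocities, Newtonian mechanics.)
Relative speed: v_rel = 42.7 - 17.0 = 25.7 m/s
Time to catch: t = d₀/v_rel = 495.2/25.7 = 19.27 s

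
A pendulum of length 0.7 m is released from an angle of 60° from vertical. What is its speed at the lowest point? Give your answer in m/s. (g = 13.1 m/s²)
h = L(1 − cosθ) = 0.7×(1 − cos60°) = 0.35 m
v = √(2gh) = √(2×13.1×0.35) = 3.028 m/s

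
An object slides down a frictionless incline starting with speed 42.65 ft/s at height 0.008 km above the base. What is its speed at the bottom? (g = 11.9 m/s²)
½mv₀² + mgh = ½mv² → v = √(v₀² + 2gh) = √(13² + 2×11.9×8) = 18.96 m/s = 62.2 ft/s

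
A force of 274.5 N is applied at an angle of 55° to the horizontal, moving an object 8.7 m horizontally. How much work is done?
W = Fd cosθ = 274.5×8.7×cos(55°) = 1369.8 J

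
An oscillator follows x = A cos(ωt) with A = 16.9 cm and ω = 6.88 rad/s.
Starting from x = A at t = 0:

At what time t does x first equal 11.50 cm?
cos(ωt) = x/A = 11.5/16.9 = 0.6805
ωt = arccos(0.6805) = 0.8224 rad
t = 0.8224/6.88 = 0.1195 s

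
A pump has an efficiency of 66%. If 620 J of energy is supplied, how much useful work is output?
W_out = η × W_in = 0.66 × 620 = 409.2 J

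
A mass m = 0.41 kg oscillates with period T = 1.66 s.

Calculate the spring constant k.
T = 2π√(m/k) → k = m(2π/T)² = 0.41×(2π/1.66)² = 5.874 N/m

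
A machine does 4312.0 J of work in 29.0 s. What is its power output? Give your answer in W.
P = W/t = 4312 J / 29 s = 148.7 W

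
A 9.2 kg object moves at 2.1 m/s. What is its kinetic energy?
KE = ½mv² = ½×9.2×2.1² = 20.286 J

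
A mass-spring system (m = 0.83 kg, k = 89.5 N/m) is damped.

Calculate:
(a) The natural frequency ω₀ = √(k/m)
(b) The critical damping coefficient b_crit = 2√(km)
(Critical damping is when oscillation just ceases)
ω₀ = √(k/m) = √(89.5/0.83) = 10.38 rad/s
b_crit = 2√(km) = 2√(89.5×0.83) = 17.24 kg/s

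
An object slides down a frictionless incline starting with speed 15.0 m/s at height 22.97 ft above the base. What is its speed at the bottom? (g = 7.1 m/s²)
½mv₀² + mgh = ½mv² → v = √(v₀² + 2gh) = √(15² + 2×7.1×7.001) = 18.01 m/s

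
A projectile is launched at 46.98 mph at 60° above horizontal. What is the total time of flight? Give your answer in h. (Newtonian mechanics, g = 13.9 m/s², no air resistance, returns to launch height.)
T = 2v₀sin(θ)/g (with unit conversion) = 0.0007269 h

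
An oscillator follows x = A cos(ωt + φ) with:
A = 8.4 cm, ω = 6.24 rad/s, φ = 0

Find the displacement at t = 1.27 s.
x = A cos(ωt + φ) = 8.4×cos(6.24×1.27 + 0) = -0.5944 cm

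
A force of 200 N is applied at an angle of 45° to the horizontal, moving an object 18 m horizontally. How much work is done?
W = Fd cosθ = 200×18×cos(45°) = 2545.6 J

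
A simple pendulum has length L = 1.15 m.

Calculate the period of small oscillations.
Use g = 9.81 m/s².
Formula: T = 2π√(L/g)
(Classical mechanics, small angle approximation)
T = 2π√(L/g) = 2π√(1.15/9.81) = 2.151 s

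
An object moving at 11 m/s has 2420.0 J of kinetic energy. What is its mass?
KE = ½mv² → m = 2KE/v² = 2×2420.0/11² = 40.0 kg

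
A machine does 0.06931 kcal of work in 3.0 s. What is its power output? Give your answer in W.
P = W/t = 290 J / 3 s = 96.66 W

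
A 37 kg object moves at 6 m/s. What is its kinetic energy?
KE = ½mv² = ½×37×6² = 666.0 J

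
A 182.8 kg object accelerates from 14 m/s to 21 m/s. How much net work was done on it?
W_net = ΔKE = ½m(v₂² − v₁²) = ½×182.8×(21² − 14²) = 22393.0 J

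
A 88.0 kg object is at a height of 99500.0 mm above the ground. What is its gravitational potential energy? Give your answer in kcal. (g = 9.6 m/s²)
PE = mgh = 88 kg × 9.6 m/s² × 99.5 m = 8.406e+04 J = 20.09 kcal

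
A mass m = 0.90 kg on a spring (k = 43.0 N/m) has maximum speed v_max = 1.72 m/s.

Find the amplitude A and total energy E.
½mv²_max = ½kA² → A = v_max√(m/k) = 1.72×√(0.9/43.0) = 0.2488 m = 24.88 cm
E = ½mv²_max = ½×0.9×1.72² = 1.331 J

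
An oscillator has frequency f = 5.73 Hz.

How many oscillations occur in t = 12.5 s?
n = f×t = 5.73×12.5 = 71.62 oscillations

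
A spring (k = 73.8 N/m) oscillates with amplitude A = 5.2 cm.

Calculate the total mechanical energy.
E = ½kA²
E = ½kA² = ½×73.8×(0.052)² = 0.09978 J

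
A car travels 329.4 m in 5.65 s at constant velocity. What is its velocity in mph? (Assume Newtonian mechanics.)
v = d/t (with unit conversion) = 130.4 mph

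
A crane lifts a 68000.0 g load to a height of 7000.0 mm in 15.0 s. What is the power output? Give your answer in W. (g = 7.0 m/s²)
W = mgh = 68×7.0×7 = 3332 J
P = W/t = 3332/15 = 222.1 W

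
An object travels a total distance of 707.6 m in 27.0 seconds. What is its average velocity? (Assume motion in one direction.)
v_avg = Δd / Δt = 707.6 / 27.0 = 26.21 m/s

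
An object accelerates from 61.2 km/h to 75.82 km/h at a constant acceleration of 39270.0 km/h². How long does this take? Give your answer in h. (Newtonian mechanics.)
t = (v - v₀)/a (with unit conversion) = 0.0003723 h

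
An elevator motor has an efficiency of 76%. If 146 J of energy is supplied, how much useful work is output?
W_out = η × W_in = 0.76 × 146 = 110.96 J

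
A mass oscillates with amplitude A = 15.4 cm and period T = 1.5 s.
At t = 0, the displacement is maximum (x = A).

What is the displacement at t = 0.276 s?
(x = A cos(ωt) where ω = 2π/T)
ω = 2π/T = 2π/1.5 = 4.189 rad/s
x = A cos(ωt) = 15.4×cos(4.189×0.276) = 6.205 cm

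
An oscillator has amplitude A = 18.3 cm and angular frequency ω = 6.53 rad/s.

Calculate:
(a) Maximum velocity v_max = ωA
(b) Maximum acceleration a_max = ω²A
v_max = ωA = 6.53×0.183 = 1.195 m/s
a_max = ω²A = 6.53²×0.183 = 7.803 m/s²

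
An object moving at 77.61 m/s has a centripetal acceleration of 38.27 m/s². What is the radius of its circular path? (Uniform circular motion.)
r = v²/a_c = 77.61²/38.27 = 157.39 m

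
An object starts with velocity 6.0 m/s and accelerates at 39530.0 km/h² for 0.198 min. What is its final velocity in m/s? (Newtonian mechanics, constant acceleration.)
v = v₀ + at (with unit conversion) = 42.24 m/s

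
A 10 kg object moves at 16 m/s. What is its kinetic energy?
KE = ½mv² = ½×10×16² = 1280.0 J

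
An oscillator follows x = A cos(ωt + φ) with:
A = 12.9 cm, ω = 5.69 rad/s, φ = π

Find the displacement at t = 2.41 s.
x = A cos(ωt + φ) = 12.9×cos(5.69×2.41 + π) = -5.31 cm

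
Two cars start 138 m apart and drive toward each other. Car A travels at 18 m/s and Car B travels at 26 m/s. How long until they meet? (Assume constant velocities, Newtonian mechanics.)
Combined speed: v_combined = 18 + 26 = 44 m/s
Time to meet: t = d/44 = 138/44 = 3.14 s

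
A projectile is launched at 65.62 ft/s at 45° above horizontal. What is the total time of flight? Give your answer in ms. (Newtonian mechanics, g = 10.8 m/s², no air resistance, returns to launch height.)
T = 2v₀sin(θ)/g (with unit conversion) = 2619.0 ms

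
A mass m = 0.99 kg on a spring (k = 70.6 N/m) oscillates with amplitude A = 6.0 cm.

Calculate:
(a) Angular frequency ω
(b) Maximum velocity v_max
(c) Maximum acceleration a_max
ω = √(k/m) = √(70.6/0.99) = 8.445 rad/s
v_max = ωA = 8.445×0.06 = 0.5067 m/s
a_max = ω²A = 8.445²×0.06 = 4.279 m/s²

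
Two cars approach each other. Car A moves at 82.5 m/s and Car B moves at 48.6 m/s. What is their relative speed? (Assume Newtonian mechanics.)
v_rel = v_A + v_B = 82.5 + 48.6 = 131.1 m/s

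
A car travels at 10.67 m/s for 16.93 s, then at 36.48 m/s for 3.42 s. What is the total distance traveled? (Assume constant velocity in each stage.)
d₁ = v₁t₁ = 10.67 × 16.93 = 180.643 m
d₂ = v₂t₂ = 36.48 × 3.42 = 124.762 m
d_total = 180.643 + 124.762 = 305.4 m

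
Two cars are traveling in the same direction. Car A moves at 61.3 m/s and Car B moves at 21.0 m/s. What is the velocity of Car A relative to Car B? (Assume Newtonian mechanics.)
v_rel = v_A - v_B = 61.3 - 21.0 = 40.3 m/s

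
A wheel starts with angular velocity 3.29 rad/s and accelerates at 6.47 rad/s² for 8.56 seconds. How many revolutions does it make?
θ = ω₀t + ½αt² = 3.29×8.56 + ½×6.47×8.56² = 265.2 rad
Revolutions = θ/(2π) = 265.2/(2π) = 42.21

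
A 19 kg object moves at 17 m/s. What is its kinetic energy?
KE = ½mv² = ½×19×17² = 2745.5 J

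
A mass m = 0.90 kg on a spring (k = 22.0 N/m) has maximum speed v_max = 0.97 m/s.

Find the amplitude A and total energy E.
½mv²_max = ½kA² → A = v_max√(m/k) = 0.97×√(0.9/22.0) = 0.1962 m = 19.62 cm
E = ½mv²_max = ½×0.9×0.97² = 0.4234 J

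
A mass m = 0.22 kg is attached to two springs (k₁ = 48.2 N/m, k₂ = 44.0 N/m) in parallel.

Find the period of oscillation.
k_eq = k₁+k₂ = 92.2 N/m
T = 2π√(m/k_eq) = 2π√(0.22/92.2) = 0.3069 s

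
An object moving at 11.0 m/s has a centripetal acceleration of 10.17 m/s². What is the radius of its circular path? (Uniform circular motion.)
r = v²/a_c = 11.0²/10.17 = 11.9 m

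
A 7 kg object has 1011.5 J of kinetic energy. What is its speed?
KE = ½mv² → v = √(2KE/m) = √(2×1011.5/7) = 17.0 m/s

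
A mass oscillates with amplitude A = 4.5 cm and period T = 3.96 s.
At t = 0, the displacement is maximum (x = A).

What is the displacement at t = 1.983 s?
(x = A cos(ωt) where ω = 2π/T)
ω = 2π/T = 2π/3.96 = 1.587 rad/s
x = A cos(ωt) = 4.5×cos(1.587×1.983) = -4.5 cm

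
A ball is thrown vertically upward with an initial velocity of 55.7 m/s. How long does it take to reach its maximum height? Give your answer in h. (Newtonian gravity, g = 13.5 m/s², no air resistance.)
t_up = v₀/g (with unit conversion) = 0.001146 h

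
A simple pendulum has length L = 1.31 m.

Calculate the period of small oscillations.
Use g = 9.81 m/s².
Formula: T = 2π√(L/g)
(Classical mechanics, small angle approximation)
T = 2π√(L/g) = 2π√(1.31/9.81) = 2.296 s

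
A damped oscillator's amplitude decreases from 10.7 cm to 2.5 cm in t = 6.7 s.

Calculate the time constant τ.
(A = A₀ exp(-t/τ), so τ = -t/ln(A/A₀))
A/A₀ = 2.5/10.7 = 0.2336; ln(A/A₀) = -1.454
τ = −t/ln(A/A₀) = −6.7/-1.454 = 4.608 s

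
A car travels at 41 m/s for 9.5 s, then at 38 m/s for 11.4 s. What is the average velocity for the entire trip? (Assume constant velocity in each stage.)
d₁ = v₁t₁ = 41 × 9.5 = 389.5 m
d₂ = v₂t₂ = 38 × 11.4 = 433.2 m
d_total = 822.7 m, t_total = 20.9 s
v_avg = d_total/t_total = 822.7/20.9 = 39.36 m/s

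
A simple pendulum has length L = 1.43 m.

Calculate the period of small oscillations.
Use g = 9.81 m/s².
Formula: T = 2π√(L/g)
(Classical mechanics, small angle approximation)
T = 2π√(L/g) = 2π√(1.43/9.81) = 2.399 s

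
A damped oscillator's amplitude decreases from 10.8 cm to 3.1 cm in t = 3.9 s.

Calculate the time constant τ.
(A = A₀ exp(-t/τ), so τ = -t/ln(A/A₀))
A/A₀ = 3.1/10.8 = 0.287; ln(A/A₀) = -1.248
τ = −t/ln(A/A₀) = −3.9/-1.248 = 3.125 s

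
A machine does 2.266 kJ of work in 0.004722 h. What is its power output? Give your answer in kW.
P = W/t = 2266 J / 17 s = 133.3 W = 0.1333 kW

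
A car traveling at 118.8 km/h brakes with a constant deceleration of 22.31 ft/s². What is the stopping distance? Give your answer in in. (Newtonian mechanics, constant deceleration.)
d = v₀² / (2a) (with unit conversion) = 3152.0 in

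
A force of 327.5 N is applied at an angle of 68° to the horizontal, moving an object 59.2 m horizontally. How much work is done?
W = Fd cosθ = 327.5×59.2×cos(68°) = 7262.9 J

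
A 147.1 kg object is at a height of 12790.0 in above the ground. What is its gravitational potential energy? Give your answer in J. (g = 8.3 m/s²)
PE = mgh = 147.1 kg × 8.3 m/s² × 324.9 m = 3.966e+05 J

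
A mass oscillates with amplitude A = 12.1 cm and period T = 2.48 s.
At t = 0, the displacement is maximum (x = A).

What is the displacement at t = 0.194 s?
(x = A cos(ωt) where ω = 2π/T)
ω = 2π/T = 2π/2.48 = 2.534 rad/s
x = A cos(ωt) = 12.1×cos(2.534×0.194) = 10.67 cm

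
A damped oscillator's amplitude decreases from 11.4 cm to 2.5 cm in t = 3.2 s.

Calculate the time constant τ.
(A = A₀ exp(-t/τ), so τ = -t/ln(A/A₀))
A/A₀ = 2.5/11.4 = 0.2193; ln(A/A₀) = -1.517
τ = −t/ln(A/A₀) = −3.2/-1.517 = 2.109 s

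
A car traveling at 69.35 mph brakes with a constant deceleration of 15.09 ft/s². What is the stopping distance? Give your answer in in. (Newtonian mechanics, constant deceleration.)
d = v₀² / (2a) (with unit conversion) = 4114.0 in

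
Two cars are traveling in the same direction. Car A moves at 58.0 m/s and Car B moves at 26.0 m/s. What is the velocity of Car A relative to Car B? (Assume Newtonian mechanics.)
v_rel = v_A - v_B = 58.0 - 26.0 = 32.0 m/s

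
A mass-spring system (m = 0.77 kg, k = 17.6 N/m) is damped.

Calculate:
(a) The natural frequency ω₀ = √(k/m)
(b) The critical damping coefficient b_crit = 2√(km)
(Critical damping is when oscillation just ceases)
ω₀ = √(k/m) = √(17.6/0.77) = 4.781 rad/s
b_crit = 2√(km) = 2√(17.6×0.77) = 7.363 kg/s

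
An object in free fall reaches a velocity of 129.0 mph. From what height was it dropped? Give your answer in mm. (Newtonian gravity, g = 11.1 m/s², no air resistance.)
h = v²/(2g) (with unit conversion) = 149800.0 mm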